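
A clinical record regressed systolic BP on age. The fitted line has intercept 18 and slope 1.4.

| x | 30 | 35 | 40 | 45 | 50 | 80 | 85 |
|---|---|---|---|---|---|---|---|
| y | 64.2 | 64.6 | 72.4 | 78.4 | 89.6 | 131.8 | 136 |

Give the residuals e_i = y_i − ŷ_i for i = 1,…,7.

4.2, -2.4, -1.6, -2.6, 1.6, 1.8, -1

x=30: ŷ = 18 + 1.4·30 = 60; e = 64.2 − 60 = 4.2
x=35: ŷ = 18 + 1.4·35 = 67; e = 64.6 − 67 = -2.4
x=40: ŷ = 18 + 1.4·40 = 74; e = 72.4 − 74 = -1.6
x=45: ŷ = 18 + 1.4·45 = 81; e = 78.4 − 81 = -2.6
x=50: ŷ = 18 + 1.4·50 = 88; e = 89.6 − 88 = 1.6
x=80: ŷ = 18 + 1.4·80 = 130; e = 131.8 − 130 = 1.8
x=85: ŷ = 18 + 1.4·85 = 137; e = 136 − 137 = -1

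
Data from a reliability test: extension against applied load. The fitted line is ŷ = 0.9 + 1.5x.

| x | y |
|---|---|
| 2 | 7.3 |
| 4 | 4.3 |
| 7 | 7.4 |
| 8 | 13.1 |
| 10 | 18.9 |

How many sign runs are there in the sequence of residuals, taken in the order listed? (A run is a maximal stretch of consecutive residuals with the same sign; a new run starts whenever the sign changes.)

3 runs

x=2: ŷ = 0.9 + 1.5·2 = 3.9; r = 7.3 − 3.9 = 3.4
x=4: ŷ = 0.9 + 1.5·4 = 6.9; r = 4.3 − 6.9 = -2.6
x=7: ŷ = 0.9 + 1.5·7 = 11.4; r = 7.4 − 11.4 = -4
x=8: ŷ = 0.9 + 1.5·8 = 12.9; r = 13.1 − 12.9 = 0.2
x=10: ŷ = 0.9 + 1.5·10 = 15.9; r = 18.9 − 15.9 = 3
Signs: + − − + +
Runs: +×1, −×2, +×2 → 3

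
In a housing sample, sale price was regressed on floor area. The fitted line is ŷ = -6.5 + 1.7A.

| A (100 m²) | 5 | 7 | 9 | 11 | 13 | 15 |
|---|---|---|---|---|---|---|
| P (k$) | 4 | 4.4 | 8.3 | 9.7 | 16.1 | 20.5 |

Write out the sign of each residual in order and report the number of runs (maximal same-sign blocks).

3 runs

A=5: ŷ = -6.5 + 1.7·5 = 2; r = 4 − 2 = 2
A=7: ŷ = -6.5 + 1.7·7 = 5.4; r = 4.4 − 5.4 = -1
A=9: ŷ = -6.5 + 1.7·9 = 8.8; r = 8.3 − 8.8 = -0.5
A=11: ŷ = -6.5 + 1.7·11 = 12.2; r = 9.7 − 12.2 = -2.5
A=13: ŷ = -6.5 + 1.7·13 = 15.6; r = 16.1 − 15.6 = 0.5
A=15: ŷ = -6.5 + 1.7·15 = 19; r = 20.5 − 19 = 1.5
Signs: + − − − + +
Runs: +×1, −×3, +×2 → 3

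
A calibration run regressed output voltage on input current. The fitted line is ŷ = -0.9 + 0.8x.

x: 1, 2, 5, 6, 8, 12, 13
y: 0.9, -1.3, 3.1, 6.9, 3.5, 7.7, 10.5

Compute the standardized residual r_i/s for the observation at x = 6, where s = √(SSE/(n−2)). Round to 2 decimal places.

x=1: ŷ = -0.9 + 0.8·1 = -0.1; r = 0.9 − (-0.1) = 1
x=2: ŷ = -0.9 + 0.8·2 = 0.7; r = -1.3 − 0.7 = -2
x=5: ŷ = -0.9 + 0.8·5 = 3.1; r = 3.1 − 3.1 = 0
x=6: ŷ = -0.9 + 0.8·6 = 3.9; r = 6.9 − 3.9 = 3
x=8: ŷ = -0.9 + 0.8·8 = 5.5; r = 3.5 − 5.5 = -2
x=12: ŷ = -0.9 + 0.8·12 = 8.7; r = 7.7 − 8.7 = -1
x=13: ŷ = -0.9 + 0.8·13 = 9.5; r = 10.5 − 9.5 = 1
SSE = 1 + 4 + 0 + 9 + 4 + 1 + 1 = 20
s = √(20/5) = 2
r/s = 3 / 2 = 1.50

1.50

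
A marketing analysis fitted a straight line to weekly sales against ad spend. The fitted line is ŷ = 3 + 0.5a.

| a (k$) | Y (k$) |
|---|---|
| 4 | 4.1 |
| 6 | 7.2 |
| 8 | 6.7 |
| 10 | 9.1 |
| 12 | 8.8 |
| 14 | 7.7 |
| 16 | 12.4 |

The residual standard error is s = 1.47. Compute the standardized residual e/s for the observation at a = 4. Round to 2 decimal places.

-0.61

ŷ = 3 + 0.5·4 = 5
e = 4.1 − 5 = -0.9
e/s = -0.9 / 1.47 = -0.61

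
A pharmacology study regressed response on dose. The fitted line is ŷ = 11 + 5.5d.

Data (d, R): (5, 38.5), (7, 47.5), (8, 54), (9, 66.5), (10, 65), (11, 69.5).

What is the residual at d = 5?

ŷ = 11 + 5.5·5 = 38.5
e = 38.5 − 38.5 = 0

e = 0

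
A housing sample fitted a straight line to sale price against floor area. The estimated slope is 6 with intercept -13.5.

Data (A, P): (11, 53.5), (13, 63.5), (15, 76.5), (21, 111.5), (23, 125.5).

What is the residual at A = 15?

P̂ = -13.5 + 6·15 = 76.5
e = 76.5 − 76.5 = 0

e = 0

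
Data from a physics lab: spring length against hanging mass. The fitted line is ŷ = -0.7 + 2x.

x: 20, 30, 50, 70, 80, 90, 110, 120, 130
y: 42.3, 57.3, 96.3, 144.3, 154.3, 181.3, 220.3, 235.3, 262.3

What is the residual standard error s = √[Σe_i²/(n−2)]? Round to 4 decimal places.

s = 3.8173

x=20: ŷ = -0.7 + 2·20 = 39.3; e = 42.3 − 39.3 = 3
x=30: ŷ = -0.7 + 2·30 = 59.3; e = 57.3 − 59.3 = -2
x=50: ŷ = -0.7 + 2·50 = 99.3; e = 96.3 − 99.3 = -3
x=70: ŷ = -0.7 + 2·70 = 139.3; e = 144.3 − 139.3 = 5
x=80: ŷ = -0.7 + 2·80 = 159.3; e = 154.3 − 159.3 = -5
x=90: ŷ = -0.7 + 2·90 = 179.3; e = 181.3 − 179.3 = 2
x=110: ŷ = -0.7 + 2·110 = 219.3; e = 220.3 − 219.3 = 1
x=120: ŷ = -0.7 + 2·120 = 239.3; e = 235.3 − 239.3 = -4
x=130: ŷ = -0.7 + 2·130 = 259.3; e = 262.3 − 259.3 = 3
SSE = 9 + 4 + 9 + 25 + 25 + 4 + 1 + 16 + 9 = 102
s = √(102/7) = √14.5714 ≈ 3.8173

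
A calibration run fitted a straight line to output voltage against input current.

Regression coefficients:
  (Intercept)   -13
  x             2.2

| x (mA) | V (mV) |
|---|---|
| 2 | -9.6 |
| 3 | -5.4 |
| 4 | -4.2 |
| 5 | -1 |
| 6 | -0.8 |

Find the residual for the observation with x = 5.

ŷ = -13 + 2.2·5 = -2
e = -1 − (-2) = 1

e = 1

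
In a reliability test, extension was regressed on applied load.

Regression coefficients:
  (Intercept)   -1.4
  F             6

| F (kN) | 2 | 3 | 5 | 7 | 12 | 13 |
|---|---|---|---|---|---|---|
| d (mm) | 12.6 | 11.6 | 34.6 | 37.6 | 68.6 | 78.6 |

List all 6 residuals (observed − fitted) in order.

F=2: ŷ = -1.4 + 6·2 = 10.6; e = 12.6 − 10.6 = 2
F=3: ŷ = -1.4 + 6·3 = 16.6; e = 11.6 − 16.6 = -5
F=5: ŷ = -1.4 + 6·5 = 28.6; e = 34.6 − 28.6 = 6
F=7: ŷ = -1.4 + 6·7 = 40.6; e = 37.6 − 40.6 = -3
F=12: ŷ = -1.4 + 6·12 = 70.6; e = 68.6 − 70.6 = -2
F=13: ŷ = -1.4 + 6·13 = 76.6; e = 78.6 − 76.6 = 2

2, -5, 6, -3, -2, 2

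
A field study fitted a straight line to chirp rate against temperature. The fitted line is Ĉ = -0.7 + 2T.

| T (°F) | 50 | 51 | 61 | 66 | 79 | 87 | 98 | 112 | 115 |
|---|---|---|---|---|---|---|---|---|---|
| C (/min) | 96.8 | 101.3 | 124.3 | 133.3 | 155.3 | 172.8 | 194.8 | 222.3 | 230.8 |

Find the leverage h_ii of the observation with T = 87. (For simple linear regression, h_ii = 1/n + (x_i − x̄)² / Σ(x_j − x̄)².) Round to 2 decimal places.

h = 0.12

T̄ = (50 + 51 + 61 + 66 + 79 + 87 + 98 + 112 + 115)/9 = 79.8889
Σ(T − T̄)² = 893.346 + 834.568 + 356.79 + 192.901 + 0.790123 + 50.5679 + 328.012 + 1031.12 + 1232.79 = 4920.89
h = 1/9 + (7.11111)²/4920.89 = 0.111111 + 0.0102762 = 0.12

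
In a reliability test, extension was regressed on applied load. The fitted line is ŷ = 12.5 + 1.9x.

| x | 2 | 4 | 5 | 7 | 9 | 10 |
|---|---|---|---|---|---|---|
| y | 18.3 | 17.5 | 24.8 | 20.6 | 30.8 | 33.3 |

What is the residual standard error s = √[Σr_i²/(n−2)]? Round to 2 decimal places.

s = 3.55

x=2: ŷ = 12.5 + 1.9·2 = 16.3; r = 18.3 − 16.3 = 2
x=4: ŷ = 12.5 + 1.9·4 = 20.1; r = 17.5 − 20.1 = -2.6
x=5: ŷ = 12.5 + 1.9·5 = 22; r = 24.8 − 22 = 2.8
x=7: ŷ = 12.5 + 1.9·7 = 25.8; r = 20.6 − 25.8 = -5.2
x=9: ŷ = 12.5 + 1.9·9 = 29.6; r = 30.8 − 29.6 = 1.2
x=10: ŷ = 12.5 + 1.9·10 = 31.5; r = 33.3 − 31.5 = 1.8
SSE = 4 + 6.76 + 7.84 + 27.04 + 1.44 + 3.24 = 50.32
s = √(50.32/4) = √12.58 ≈ 3.55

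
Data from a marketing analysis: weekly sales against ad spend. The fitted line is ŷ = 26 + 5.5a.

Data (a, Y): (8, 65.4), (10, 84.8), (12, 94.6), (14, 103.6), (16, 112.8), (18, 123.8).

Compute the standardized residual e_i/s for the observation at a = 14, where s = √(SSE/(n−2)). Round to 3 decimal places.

0.178

a=8: ŷ = 26 + 5.5·8 = 70; e = 65.4 − 70 = -4.6
a=10: ŷ = 26 + 5.5·10 = 81; e = 84.8 − 81 = 3.8
a=12: ŷ = 26 + 5.5·12 = 92; e = 94.6 − 92 = 2.6
a=14: ŷ = 26 + 5.5·14 = 103; e = 103.6 − 103 = 0.6
a=16: ŷ = 26 + 5.5·16 = 114; e = 112.8 − 114 = -1.2
a=18: ŷ = 26 + 5.5·18 = 125; e = 123.8 − 125 = -1.2
SSE = 21.16 + 14.44 + 6.76 + 0.36 + 1.44 + 1.44 = 45.6
s = √(45.6/4) = 3.37639
e/s = 0.6 / 3.37639 = 0.178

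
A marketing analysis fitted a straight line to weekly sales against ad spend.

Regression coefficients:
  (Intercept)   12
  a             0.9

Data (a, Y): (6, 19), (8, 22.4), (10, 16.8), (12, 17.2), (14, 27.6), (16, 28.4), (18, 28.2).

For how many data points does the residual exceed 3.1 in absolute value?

3

a=6: Ŷ = 12 + 0.9·6 = 17.4; r = 19 − 17.4 = 1.6
a=8: Ŷ = 12 + 0.9·8 = 19.2; r = 22.4 − 19.2 = 3.2
a=10: Ŷ = 12 + 0.9·10 = 21; r = 16.8 − 21 = -4.2
a=12: Ŷ = 12 + 0.9·12 = 22.8; r = 17.2 − 22.8 = -5.6
a=14: Ŷ = 12 + 0.9·14 = 24.6; r = 27.6 − 24.6 = 3
a=16: Ŷ = 12 + 0.9·16 = 26.4; r = 28.4 − 26.4 = 2
a=18: Ŷ = 12 + 0.9·18 = 28.2; r = 28.2 − 28.2 = 0
|r| > 3.1: a=8 (|r|=3.2), a=10 (|r|=4.2), a=12 (|r|=5.6) → 3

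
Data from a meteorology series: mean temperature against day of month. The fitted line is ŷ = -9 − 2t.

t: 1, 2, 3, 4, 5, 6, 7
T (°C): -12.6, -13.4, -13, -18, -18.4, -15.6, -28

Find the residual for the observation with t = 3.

r = 2

ŷ = -9 − 2·3 = -15
r = -13 − (-15) = 2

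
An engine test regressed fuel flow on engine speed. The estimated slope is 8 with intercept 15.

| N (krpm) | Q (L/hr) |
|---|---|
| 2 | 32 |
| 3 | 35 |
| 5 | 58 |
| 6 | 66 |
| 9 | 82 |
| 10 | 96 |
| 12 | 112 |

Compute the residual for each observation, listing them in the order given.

1, -4, 3, 3, -5, 1, 1

N=2: ŷ = 15 + 8·2 = 31; r = 32 − 31 = 1
N=3: ŷ = 15 + 8·3 = 39; r = 35 − 39 = -4
N=5: ŷ = 15 + 8·5 = 55; r = 58 − 55 = 3
N=6: ŷ = 15 + 8·6 = 63; r = 66 − 63 = 3
N=9: ŷ = 15 + 8·9 = 87; r = 82 − 87 = -5
N=10: ŷ = 15 + 8·10 = 95; r = 96 − 95 = 1
N=12: ŷ = 15 + 8·12 = 111; r = 112 − 111 = 1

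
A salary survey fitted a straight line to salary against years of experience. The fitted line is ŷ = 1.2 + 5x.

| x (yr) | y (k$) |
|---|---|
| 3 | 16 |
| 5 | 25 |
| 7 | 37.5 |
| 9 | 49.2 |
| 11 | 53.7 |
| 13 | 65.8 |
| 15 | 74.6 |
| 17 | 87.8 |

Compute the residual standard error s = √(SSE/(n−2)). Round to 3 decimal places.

s = 1.987

x=3: ŷ = 1.2 + 5·3 = 16.2; r = 16 − 16.2 = -0.2
x=5: ŷ = 1.2 + 5·5 = 26.2; r = 25 − 26.2 = -1.2
x=7: ŷ = 1.2 + 5·7 = 36.2; r = 37.5 − 36.2 = 1.3
x=9: ŷ = 1.2 + 5·9 = 46.2; r = 49.2 − 46.2 = 3
x=11: ŷ = 1.2 + 5·11 = 56.2; r = 53.7 − 56.2 = -2.5
x=13: ŷ = 1.2 + 5·13 = 66.2; r = 65.8 − 66.2 = -0.4
x=15: ŷ = 1.2 + 5·15 = 76.2; r = 74.6 − 76.2 = -1.6
x=17: ŷ = 1.2 + 5·17 = 86.2; r = 87.8 − 86.2 = 1.6
SSE = 0.04 + 1.44 + 1.69 + 9 + 6.25 + 0.16 + 2.56 + 2.56 = 23.7
s = √(23.7/6) = √3.95 ≈ 1.987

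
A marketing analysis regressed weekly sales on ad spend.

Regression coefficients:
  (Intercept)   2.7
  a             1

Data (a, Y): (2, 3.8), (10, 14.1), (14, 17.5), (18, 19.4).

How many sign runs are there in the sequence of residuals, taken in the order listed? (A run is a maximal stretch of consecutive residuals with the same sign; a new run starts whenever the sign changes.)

3 runs

a=2: ŷ = 2.7 + 2 = 4.7; r = 3.8 − 4.7 = -0.9
a=10: ŷ = 2.7 + 10 = 12.7; r = 14.1 − 12.7 = 1.4
a=14: ŷ = 2.7 + 14 = 16.7; r = 17.5 − 16.7 = 0.8
a=18: ŷ = 2.7 + 18 = 20.7; r = 19.4 − 20.7 = -1.3
Signs: − + + −
Runs: −×1, +×2, −×1 → 3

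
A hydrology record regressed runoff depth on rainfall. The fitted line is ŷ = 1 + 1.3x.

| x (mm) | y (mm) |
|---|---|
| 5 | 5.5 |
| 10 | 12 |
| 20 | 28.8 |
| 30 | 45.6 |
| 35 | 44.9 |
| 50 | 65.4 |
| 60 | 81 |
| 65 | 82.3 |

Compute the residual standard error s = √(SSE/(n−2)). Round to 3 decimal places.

x=5: ŷ = 1 + 1.3·5 = 7.5; e = 5.5 − 7.5 = -2
x=10: ŷ = 1 + 1.3·10 = 14; e = 12 − 14 = -2
x=20: ŷ = 1 + 1.3·20 = 27; e = 28.8 − 27 = 1.8
x=30: ŷ = 1 + 1.3·30 = 40; e = 45.6 − 40 = 5.6
x=35: ŷ = 1 + 1.3·35 = 46.5; e = 44.9 − 46.5 = -1.6
x=50: ŷ = 1 + 1.3·50 = 66; e = 65.4 − 66 = -0.6
x=60: ŷ = 1 + 1.3·60 = 79; e = 81 − 79 = 2
x=65: ŷ = 1 + 1.3·65 = 85.5; e = 82.3 − 85.5 = -3.2
SSE = 4 + 4 + 3.24 + 31.36 + 2.56 + 0.36 + 4 + 10.24 = 59.76
s = √(59.76/6) = √9.96 ≈ 3.156

s = 3.156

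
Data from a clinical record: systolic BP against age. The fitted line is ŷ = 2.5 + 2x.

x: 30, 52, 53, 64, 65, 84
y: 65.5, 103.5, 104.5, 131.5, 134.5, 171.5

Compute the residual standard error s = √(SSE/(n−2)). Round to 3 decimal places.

x=30: ŷ = 2.5 + 2·30 = 62.5; e = 65.5 − 62.5 = 3
x=52: ŷ = 2.5 + 2·52 = 106.5; e = 103.5 − 106.5 = -3
x=53: ŷ = 2.5 + 2·53 = 108.5; e = 104.5 − 108.5 = -4
x=64: ŷ = 2.5 + 2·64 = 130.5; e = 131.5 − 130.5 = 1
x=65: ŷ = 2.5 + 2·65 = 132.5; e = 134.5 − 132.5 = 2
x=84: ŷ = 2.5 + 2·84 = 170.5; e = 171.5 − 170.5 = 1
SSE = 9 + 9 + 16 + 1 + 4 + 1 = 40
s = √(40/4) = √10 ≈ 3.162

s = 3.162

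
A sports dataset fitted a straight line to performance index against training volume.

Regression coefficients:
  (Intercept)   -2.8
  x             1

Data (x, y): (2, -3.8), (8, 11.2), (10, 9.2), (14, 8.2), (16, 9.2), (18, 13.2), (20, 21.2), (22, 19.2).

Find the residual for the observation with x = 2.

e = -3

ŷ = -2.8 + 2 = -0.8
e = -3.8 − (-0.8) = -3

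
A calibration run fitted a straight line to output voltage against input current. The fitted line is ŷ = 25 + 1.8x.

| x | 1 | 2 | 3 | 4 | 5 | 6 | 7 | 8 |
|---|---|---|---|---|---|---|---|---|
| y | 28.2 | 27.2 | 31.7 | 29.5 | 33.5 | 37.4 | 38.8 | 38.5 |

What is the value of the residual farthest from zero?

x=1: ŷ = 25 + 1.8·1 = 26.8; r = 28.2 − 26.8 = 1.4
x=2: ŷ = 25 + 1.8·2 = 28.6; r = 27.2 − 28.6 = -1.4
x=3: ŷ = 25 + 1.8·3 = 30.4; r = 31.7 − 30.4 = 1.3
x=4: ŷ = 25 + 1.8·4 = 32.2; r = 29.5 − 32.2 = -2.7
x=5: ŷ = 25 + 1.8·5 = 34; r = 33.5 − 34 = -0.5
x=6: ŷ = 25 + 1.8·6 = 35.8; r = 37.4 − 35.8 = 1.6
x=7: ŷ = 25 + 1.8·7 = 37.6; r = 38.8 − 37.6 = 1.2
x=8: ŷ = 25 + 1.8·8 = 39.4; r = 38.5 − 39.4 = -0.9
Largest |r| is 2.7 at x = 4, residual -2.7.

r = -2.7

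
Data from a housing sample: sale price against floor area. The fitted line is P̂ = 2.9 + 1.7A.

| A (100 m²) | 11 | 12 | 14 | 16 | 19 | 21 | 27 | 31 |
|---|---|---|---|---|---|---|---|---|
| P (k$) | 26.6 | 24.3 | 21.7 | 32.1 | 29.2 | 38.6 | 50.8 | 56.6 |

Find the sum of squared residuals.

A=11: P̂ = 2.9 + 1.7·11 = 21.6; e = 26.6 − 21.6 = 5
A=12: P̂ = 2.9 + 1.7·12 = 23.3; e = 24.3 − 23.3 = 1
A=14: P̂ = 2.9 + 1.7·14 = 26.7; e = 21.7 − 26.7 = -5
A=16: P̂ = 2.9 + 1.7·16 = 30.1; e = 32.1 − 30.1 = 2
A=19: P̂ = 2.9 + 1.7·19 = 35.2; e = 29.2 − 35.2 = -6
A=21: P̂ = 2.9 + 1.7·21 = 38.6; e = 38.6 − 38.6 = 0
A=27: P̂ = 2.9 + 1.7·27 = 48.8; e = 50.8 − 48.8 = 2
A=31: P̂ = 2.9 + 1.7·31 = 55.6; e = 56.6 − 55.6 = 1
SSE = 25 + 1 + 25 + 4 + 36 + 0 + 4 + 1 = 96

SSE = 96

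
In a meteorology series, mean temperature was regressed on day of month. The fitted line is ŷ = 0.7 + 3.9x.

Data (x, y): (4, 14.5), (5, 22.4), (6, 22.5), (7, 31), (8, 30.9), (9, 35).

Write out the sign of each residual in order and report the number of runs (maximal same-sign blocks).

5 runs

x=4: ŷ = 0.7 + 3.9·4 = 16.3; r = 14.5 − 16.3 = -1.8
x=5: ŷ = 0.7 + 3.9·5 = 20.2; r = 22.4 − 20.2 = 2.2
x=6: ŷ = 0.7 + 3.9·6 = 24.1; r = 22.5 − 24.1 = -1.6
x=7: ŷ = 0.7 + 3.9·7 = 28; r = 31 − 28 = 3
x=8: ŷ = 0.7 + 3.9·8 = 31.9; r = 30.9 − 31.9 = -1
x=9: ŷ = 0.7 + 3.9·9 = 35.8; r = 35 − 35.8 = -0.8
Signs: − + − + − −
Runs: −×1, +×1, −×1, +×1, −×2 → 5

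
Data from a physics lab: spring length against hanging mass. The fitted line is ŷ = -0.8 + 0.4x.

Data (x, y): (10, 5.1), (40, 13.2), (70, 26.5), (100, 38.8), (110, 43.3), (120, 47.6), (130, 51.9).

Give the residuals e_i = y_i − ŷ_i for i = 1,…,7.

1.9, -2, -0.7, -0.4, 0.1, 0.4, 0.7

x=10: ŷ = -0.8 + 0.4·10 = 3.2; e = 5.1 − 3.2 = 1.9
x=40: ŷ = -0.8 + 0.4·40 = 15.2; e = 13.2 − 15.2 = -2
x=70: ŷ = -0.8 + 0.4·70 = 27.2; e = 26.5 − 27.2 = -0.7
x=100: ŷ = -0.8 + 0.4·100 = 39.2; e = 38.8 − 39.2 = -0.4
x=110: ŷ = -0.8 + 0.4·110 = 43.2; e = 43.3 − 43.2 = 0.1
x=120: ŷ = -0.8 + 0.4·120 = 47.2; e = 47.6 − 47.2 = 0.4
x=130: ŷ = -0.8 + 0.4·130 = 51.2; e = 51.9 − 51.2 = 0.7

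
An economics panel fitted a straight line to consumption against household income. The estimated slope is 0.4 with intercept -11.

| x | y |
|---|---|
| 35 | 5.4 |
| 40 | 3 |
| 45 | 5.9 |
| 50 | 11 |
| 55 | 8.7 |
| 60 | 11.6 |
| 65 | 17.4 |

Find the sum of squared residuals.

x=35: ŷ = -11 + 0.4·35 = 3; e = 5.4 − 3 = 2.4
x=40: ŷ = -11 + 0.4·40 = 5; e = 3 − 5 = -2
x=45: ŷ = -11 + 0.4·45 = 7; e = 5.9 − 7 = -1.1
x=50: ŷ = -11 + 0.4·50 = 9; e = 11 − 9 = 2
x=55: ŷ = -11 + 0.4·55 = 11; e = 8.7 − 11 = -2.3
x=60: ŷ = -11 + 0.4·60 = 13; e = 11.6 − 13 = -1.4
x=65: ŷ = -11 + 0.4·65 = 15; e = 17.4 − 15 = 2.4
SSE = 5.76 + 4 + 1.21 + 4 + 5.29 + 1.96 + 5.76 = 27.98

SSE = 27.98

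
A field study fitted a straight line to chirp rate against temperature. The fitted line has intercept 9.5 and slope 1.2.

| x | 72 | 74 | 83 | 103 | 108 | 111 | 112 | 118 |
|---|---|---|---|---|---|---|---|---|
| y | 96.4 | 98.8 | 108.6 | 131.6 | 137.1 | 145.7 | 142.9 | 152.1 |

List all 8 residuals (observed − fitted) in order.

x=72: ŷ = 9.5 + 1.2·72 = 95.9; e = 96.4 − 95.9 = 0.5
x=74: ŷ = 9.5 + 1.2·74 = 98.3; e = 98.8 − 98.3 = 0.5
x=83: ŷ = 9.5 + 1.2·83 = 109.1; e = 108.6 − 109.1 = -0.5
x=103: ŷ = 9.5 + 1.2·103 = 133.1; e = 131.6 − 133.1 = -1.5
x=108: ŷ = 9.5 + 1.2·108 = 139.1; e = 137.1 − 139.1 = -2
x=111: ŷ = 9.5 + 1.2·111 = 142.7; e = 145.7 − 142.7 = 3
x=112: ŷ = 9.5 + 1.2·112 = 143.9; e = 142.9 − 143.9 = -1
x=118: ŷ = 9.5 + 1.2·118 = 151.1; e = 152.1 − 151.1 = 1

0.5, 0.5, -0.5, -1.5, -2, 3, -1, 1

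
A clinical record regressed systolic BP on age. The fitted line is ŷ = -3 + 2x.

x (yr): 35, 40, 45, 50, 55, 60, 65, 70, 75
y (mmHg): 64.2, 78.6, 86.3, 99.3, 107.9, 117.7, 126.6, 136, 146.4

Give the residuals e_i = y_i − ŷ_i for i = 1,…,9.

x=35: ŷ = -3 + 2·35 = 67; e = 64.2 − 67 = -2.8
x=40: ŷ = -3 + 2·40 = 77; e = 78.6 − 77 = 1.6
x=45: ŷ = -3 + 2·45 = 87; e = 86.3 − 87 = -0.7
x=50: ŷ = -3 + 2·50 = 97; e = 99.3 − 97 = 2.3
x=55: ŷ = -3 + 2·55 = 107; e = 107.9 − 107 = 0.9
x=60: ŷ = -3 + 2·60 = 117; e = 117.7 − 117 = 0.7
x=65: ŷ = -3 + 2·65 = 127; e = 126.6 − 127 = -0.4
x=70: ŷ = -3 + 2·70 = 137; e = 136 − 137 = -1
x=75: ŷ = -3 + 2·75 = 147; e = 146.4 − 147 = -0.6

-2.8, 1.6, -0.7, 2.3, 0.9, 0.7, -0.4, -1, -0.6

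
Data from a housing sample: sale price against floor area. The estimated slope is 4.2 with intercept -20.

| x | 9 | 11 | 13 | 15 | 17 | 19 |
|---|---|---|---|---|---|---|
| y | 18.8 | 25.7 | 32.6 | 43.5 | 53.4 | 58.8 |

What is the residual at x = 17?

r = 2

ŷ = -20 + 4.2·17 = 51.4
r = 53.4 − 51.4 = 2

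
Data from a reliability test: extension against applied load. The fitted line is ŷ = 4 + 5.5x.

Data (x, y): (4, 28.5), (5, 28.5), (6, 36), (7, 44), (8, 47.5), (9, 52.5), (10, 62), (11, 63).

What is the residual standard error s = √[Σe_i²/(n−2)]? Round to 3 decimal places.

x=4: ŷ = 4 + 5.5·4 = 26; e = 28.5 − 26 = 2.5
x=5: ŷ = 4 + 5.5·5 = 31.5; e = 28.5 − 31.5 = -3
x=6: ŷ = 4 + 5.5·6 = 37; e = 36 − 37 = -1
x=7: ŷ = 4 + 5.5·7 = 42.5; e = 44 − 42.5 = 1.5
x=8: ŷ = 4 + 5.5·8 = 48; e = 47.5 − 48 = -0.5
x=9: ŷ = 4 + 5.5·9 = 53.5; e = 52.5 − 53.5 = -1
x=10: ŷ = 4 + 5.5·10 = 59; e = 62 − 59 = 3
x=11: ŷ = 4 + 5.5·11 = 64.5; e = 63 − 64.5 = -1.5
SSE = 6.25 + 9 + 1 + 2.25 + 0.25 + 1 + 9 + 2.25 = 31
s = √(31/6) = √5.16667 ≈ 2.273

s = 2.273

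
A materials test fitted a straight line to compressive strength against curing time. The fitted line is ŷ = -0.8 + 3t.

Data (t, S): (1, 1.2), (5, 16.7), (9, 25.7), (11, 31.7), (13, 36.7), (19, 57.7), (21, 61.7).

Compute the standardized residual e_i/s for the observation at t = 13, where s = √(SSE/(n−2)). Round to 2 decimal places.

-0.95

t=1: ŷ = -0.8 + 3·1 = 2.2; e = 1.2 − 2.2 = -1
t=5: ŷ = -0.8 + 3·5 = 14.2; e = 16.7 − 14.2 = 2.5
t=9: ŷ = -0.8 + 3·9 = 26.2; e = 25.7 − 26.2 = -0.5
t=11: ŷ = -0.8 + 3·11 = 32.2; e = 31.7 − 32.2 = -0.5
t=13: ŷ = -0.8 + 3·13 = 38.2; e = 36.7 − 38.2 = -1.5
t=19: ŷ = -0.8 + 3·19 = 56.2; e = 57.7 − 56.2 = 1.5
t=21: ŷ = -0.8 + 3·21 = 62.2; e = 61.7 − 62.2 = -0.5
SSE = 1 + 6.25 + 0.25 + 0.25 + 2.25 + 2.25 + 0.25 = 12.5
s = √(12.5/5) = 1.58114
e/s = -1.5 / 1.58114 = -0.95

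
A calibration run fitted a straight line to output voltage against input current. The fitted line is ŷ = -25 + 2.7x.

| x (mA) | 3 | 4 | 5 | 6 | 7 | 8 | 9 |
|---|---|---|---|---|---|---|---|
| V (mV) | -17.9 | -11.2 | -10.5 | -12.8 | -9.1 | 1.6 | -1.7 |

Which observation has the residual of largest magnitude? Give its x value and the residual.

x=3: ŷ = -25 + 2.7·3 = -16.9; e = -17.9 − (-16.9) = -1
x=4: ŷ = -25 + 2.7·4 = -14.2; e = -11.2 − (-14.2) = 3
x=5: ŷ = -25 + 2.7·5 = -11.5; e = -10.5 − (-11.5) = 1
x=6: ŷ = -25 + 2.7·6 = -8.8; e = -12.8 − (-8.8) = -4
x=7: ŷ = -25 + 2.7·7 = -6.1; e = -9.1 − (-6.1) = -3
x=8: ŷ = -25 + 2.7·8 = -3.4; e = 1.6 − (-3.4) = 5
x=9: ŷ = -25 + 2.7·9 = -0.7; e = -1.7 − (-0.7) = -1
Largest |e| is 5 at x = 8, residual 5.

x = 8, e = 5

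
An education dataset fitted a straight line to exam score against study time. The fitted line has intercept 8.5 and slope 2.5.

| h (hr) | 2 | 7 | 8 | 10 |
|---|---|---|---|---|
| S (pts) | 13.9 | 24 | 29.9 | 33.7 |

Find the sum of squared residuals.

SSE = 6.16

h=2: ŷ = 8.5 + 2.5·2 = 13.5; e = 13.9 − 13.5 = 0.4
h=7: ŷ = 8.5 + 2.5·7 = 26; e = 24 − 26 = -2
h=8: ŷ = 8.5 + 2.5·8 = 28.5; e = 29.9 − 28.5 = 1.4
h=10: ŷ = 8.5 + 2.5·10 = 33.5; e = 33.7 − 33.5 = 0.2
SSE = 0.16 + 4 + 1.96 + 0.04 = 6.16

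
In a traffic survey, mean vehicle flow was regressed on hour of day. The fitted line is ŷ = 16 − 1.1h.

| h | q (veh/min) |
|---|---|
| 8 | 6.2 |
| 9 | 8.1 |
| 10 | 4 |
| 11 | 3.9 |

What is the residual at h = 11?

e = 0

ŷ = 16 − 1.1·11 = 3.9
e = 3.9 − 3.9 = 0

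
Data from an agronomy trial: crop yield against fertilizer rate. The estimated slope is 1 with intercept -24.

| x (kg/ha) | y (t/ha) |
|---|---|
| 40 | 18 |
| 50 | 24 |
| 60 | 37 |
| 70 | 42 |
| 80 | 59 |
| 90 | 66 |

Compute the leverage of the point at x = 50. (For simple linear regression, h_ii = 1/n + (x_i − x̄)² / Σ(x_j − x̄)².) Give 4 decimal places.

x̄ = (40 + 50 + 60 + 70 + 80 + 90)/6 = 65
Σ(x − x̄)² = 625 + 225 + 25 + 25 + 225 + 625 = 1750
h = 1/6 + (-15)²/1750 = 0.166667 + 0.128571 = 0.2952

h = 0.2952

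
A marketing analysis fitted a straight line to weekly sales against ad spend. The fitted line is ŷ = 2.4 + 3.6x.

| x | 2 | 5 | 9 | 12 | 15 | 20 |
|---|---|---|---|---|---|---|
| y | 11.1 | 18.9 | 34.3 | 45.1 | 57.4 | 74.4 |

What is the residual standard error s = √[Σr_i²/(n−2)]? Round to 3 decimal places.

x=2: ŷ = 2.4 + 3.6·2 = 9.6; r = 11.1 − 9.6 = 1.5
x=5: ŷ = 2.4 + 3.6·5 = 20.4; r = 18.9 − 20.4 = -1.5
x=9: ŷ = 2.4 + 3.6·9 = 34.8; r = 34.3 − 34.8 = -0.5
x=12: ŷ = 2.4 + 3.6·12 = 45.6; r = 45.1 − 45.6 = -0.5
x=15: ŷ = 2.4 + 3.6·15 = 56.4; r = 57.4 − 56.4 = 1
x=20: ŷ = 2.4 + 3.6·20 = 74.4; r = 74.4 − 74.4 = 0
SSE = 2.25 + 2.25 + 0.25 + 0.25 + 1 + 0 = 6
s = √(6/4) = √1.5 ≈ 1.225

s = 1.225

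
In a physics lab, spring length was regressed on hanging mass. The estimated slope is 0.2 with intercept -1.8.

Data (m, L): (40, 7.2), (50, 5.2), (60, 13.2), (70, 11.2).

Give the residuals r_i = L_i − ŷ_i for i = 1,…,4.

1, -3, 3, -1

m=40: ŷ = -1.8 + 0.2·40 = 6.2; r = 7.2 − 6.2 = 1
m=50: ŷ = -1.8 + 0.2·50 = 8.2; r = 5.2 − 8.2 = -3
m=60: ŷ = -1.8 + 0.2·60 = 10.2; r = 13.2 − 10.2 = 3
m=70: ŷ = -1.8 + 0.2·70 = 12.2; r = 11.2 − 12.2 = -1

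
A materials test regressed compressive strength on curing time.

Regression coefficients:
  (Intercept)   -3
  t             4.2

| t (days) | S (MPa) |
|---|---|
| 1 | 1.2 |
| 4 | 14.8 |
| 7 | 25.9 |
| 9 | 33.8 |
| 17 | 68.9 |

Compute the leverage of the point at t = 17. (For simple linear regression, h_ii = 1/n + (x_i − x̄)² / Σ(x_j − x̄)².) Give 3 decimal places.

h = 0.800

t̄ = (1 + 4 + 7 + 9 + 17)/5 = 7.6
Σ(t − t̄)² = 43.56 + 12.96 + 0.36 + 1.96 + 88.36 = 147.2
h = 1/5 + (9.4)²/147.2 = 0.2 + 0.600272 = 0.800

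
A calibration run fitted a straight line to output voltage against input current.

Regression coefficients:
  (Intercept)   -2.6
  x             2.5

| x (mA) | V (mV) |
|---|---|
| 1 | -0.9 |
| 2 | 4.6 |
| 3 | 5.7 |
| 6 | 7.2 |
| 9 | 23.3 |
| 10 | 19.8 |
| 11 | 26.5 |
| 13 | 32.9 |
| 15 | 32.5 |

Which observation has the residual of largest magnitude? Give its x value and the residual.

x = 6, r = -5.2

x=1: V̂ = -2.6 + 2.5·1 = -0.1; r = -0.9 − (-0.1) = -0.8
x=2: V̂ = -2.6 + 2.5·2 = 2.4; r = 4.6 − 2.4 = 2.2
x=3: V̂ = -2.6 + 2.5·3 = 4.9; r = 5.7 − 4.9 = 0.8
x=6: V̂ = -2.6 + 2.5·6 = 12.4; r = 7.2 − 12.4 = -5.2
x=9: V̂ = -2.6 + 2.5·9 = 19.9; r = 23.3 − 19.9 = 3.4
x=10: V̂ = -2.6 + 2.5·10 = 22.4; r = 19.8 − 22.4 = -2.6
x=11: V̂ = -2.6 + 2.5·11 = 24.9; r = 26.5 − 24.9 = 1.6
x=13: V̂ = -2.6 + 2.5·13 = 29.9; r = 32.9 − 29.9 = 3
x=15: V̂ = -2.6 + 2.5·15 = 34.9; r = 32.5 − 34.9 = -2.4
Largest |r| is 5.2 at x = 6, residual -5.2.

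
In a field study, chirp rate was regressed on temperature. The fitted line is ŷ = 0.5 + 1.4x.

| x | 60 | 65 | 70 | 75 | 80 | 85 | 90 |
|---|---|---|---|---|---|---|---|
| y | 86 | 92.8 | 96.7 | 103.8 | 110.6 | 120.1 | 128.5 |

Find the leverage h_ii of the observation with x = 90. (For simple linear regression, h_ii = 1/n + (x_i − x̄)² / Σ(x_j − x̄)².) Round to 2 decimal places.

h = 0.46

x̄ = (60 + 65 + 70 + 75 + 80 + 85 + 90)/7 = 75
Σ(x − x̄)² = 225 + 100 + 25 + 0 + 25 + 100 + 225 = 700
h = 1/7 + (15)²/700 = 0.142857 + 0.321429 = 0.46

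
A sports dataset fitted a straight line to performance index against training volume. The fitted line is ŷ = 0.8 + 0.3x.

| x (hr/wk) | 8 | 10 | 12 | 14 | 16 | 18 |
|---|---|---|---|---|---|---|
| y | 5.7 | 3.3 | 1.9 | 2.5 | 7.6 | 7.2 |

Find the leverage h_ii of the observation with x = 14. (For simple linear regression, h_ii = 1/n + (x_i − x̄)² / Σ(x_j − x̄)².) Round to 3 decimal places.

x̄ = (8 + 10 + 12 + 14 + 16 + 18)/6 = 13
Σ(x − x̄)² = 25 + 9 + 1 + 1 + 9 + 25 = 70
h = 1/6 + (1)²/70 = 0.166667 + 0.0142857 = 0.181

h = 0.181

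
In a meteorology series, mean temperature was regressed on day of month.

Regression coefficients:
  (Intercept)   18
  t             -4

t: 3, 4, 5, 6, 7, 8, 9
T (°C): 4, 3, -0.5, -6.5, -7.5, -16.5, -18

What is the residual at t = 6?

e = -0.5

T̂ = 18 − 4·6 = -6
e = -6.5 − (-6) = -0.5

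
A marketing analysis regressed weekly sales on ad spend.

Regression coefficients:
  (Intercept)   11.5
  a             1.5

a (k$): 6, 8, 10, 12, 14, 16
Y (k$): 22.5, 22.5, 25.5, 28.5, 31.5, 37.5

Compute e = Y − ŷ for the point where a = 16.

ŷ = 11.5 + 1.5·16 = 35.5
e = 37.5 − 35.5 = 2

e = 2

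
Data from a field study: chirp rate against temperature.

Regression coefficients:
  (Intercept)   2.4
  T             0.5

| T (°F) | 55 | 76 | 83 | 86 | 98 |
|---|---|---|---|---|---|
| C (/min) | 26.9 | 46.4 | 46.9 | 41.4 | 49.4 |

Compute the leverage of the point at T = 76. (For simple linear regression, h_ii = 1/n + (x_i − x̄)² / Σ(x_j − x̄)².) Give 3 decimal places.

h = 0.213

T̄ = (55 + 76 + 83 + 86 + 98)/5 = 79.6
Σ(T − T̄)² = 605.16 + 12.96 + 11.56 + 40.96 + 338.56 = 1009.2
h = 1/5 + (-3.6)²/1009.2 = 0.2 + 0.0128419 = 0.213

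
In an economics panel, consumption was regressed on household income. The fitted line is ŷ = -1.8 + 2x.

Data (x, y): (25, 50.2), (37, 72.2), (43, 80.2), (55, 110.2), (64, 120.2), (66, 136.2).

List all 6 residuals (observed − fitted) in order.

x=25: ŷ = -1.8 + 2·25 = 48.2; e = 50.2 − 48.2 = 2
x=37: ŷ = -1.8 + 2·37 = 72.2; e = 72.2 − 72.2 = 0
x=43: ŷ = -1.8 + 2·43 = 84.2; e = 80.2 − 84.2 = -4
x=55: ŷ = -1.8 + 2·55 = 108.2; e = 110.2 − 108.2 = 2
x=64: ŷ = -1.8 + 2·64 = 126.2; e = 120.2 − 126.2 = -6
x=66: ŷ = -1.8 + 2·66 = 130.2; e = 136.2 − 130.2 = 6

2, 0, -4, 2, -6, 6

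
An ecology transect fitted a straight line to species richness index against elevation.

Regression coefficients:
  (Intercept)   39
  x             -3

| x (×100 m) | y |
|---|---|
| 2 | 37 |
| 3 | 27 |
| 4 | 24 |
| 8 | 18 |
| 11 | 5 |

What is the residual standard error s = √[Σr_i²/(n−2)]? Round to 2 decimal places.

s = 3.83

x=2: ŷ = 39 − 3·2 = 33; r = 37 − 33 = 4
x=3: ŷ = 39 − 3·3 = 30; r = 27 − 30 = -3
x=4: ŷ = 39 − 3·4 = 27; r = 24 − 27 = -3
x=8: ŷ = 39 − 3·8 = 15; r = 18 − 15 = 3
x=11: ŷ = 39 − 3·11 = 6; r = 5 − 6 = -1
SSE = 16 + 9 + 9 + 9 + 1 = 44
s = √(44/3) = √14.6667 ≈ 3.83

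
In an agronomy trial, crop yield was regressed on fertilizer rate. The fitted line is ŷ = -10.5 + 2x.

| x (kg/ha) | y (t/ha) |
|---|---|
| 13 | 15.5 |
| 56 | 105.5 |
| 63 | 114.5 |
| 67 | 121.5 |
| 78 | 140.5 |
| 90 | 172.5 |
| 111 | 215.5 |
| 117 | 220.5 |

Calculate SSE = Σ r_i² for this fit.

x=13: ŷ = -10.5 + 2·13 = 15.5; r = 15.5 − 15.5 = 0
x=56: ŷ = -10.5 + 2·56 = 101.5; r = 105.5 − 101.5 = 4
x=63: ŷ = -10.5 + 2·63 = 115.5; r = 114.5 − 115.5 = -1
x=67: ŷ = -10.5 + 2·67 = 123.5; r = 121.5 − 123.5 = -2
x=78: ŷ = -10.5 + 2·78 = 145.5; r = 140.5 − 145.5 = -5
x=90: ŷ = -10.5 + 2·90 = 169.5; r = 172.5 − 169.5 = 3
x=111: ŷ = -10.5 + 2·111 = 211.5; r = 215.5 − 211.5 = 4
x=117: ŷ = -10.5 + 2·117 = 223.5; r = 220.5 − 223.5 = -3
SSE = 0 + 16 + 1 + 4 + 25 + 9 + 16 + 9 = 80

SSE = 80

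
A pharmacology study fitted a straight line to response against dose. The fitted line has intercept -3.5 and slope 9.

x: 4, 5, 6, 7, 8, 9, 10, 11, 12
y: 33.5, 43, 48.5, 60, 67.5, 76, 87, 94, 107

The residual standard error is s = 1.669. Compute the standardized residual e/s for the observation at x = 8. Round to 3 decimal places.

ŷ = -3.5 + 9·8 = 68.5
e = 67.5 − 68.5 = -1
e/s = -1 / 1.669 = -0.599

-0.599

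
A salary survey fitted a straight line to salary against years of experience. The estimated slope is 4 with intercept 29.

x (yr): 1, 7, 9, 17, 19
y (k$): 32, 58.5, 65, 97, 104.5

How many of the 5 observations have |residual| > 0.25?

x=1: ŷ = 29 + 4·1 = 33; r = 32 − 33 = -1
x=7: ŷ = 29 + 4·7 = 57; r = 58.5 − 57 = 1.5
x=9: ŷ = 29 + 4·9 = 65; r = 65 − 65 = 0
x=17: ŷ = 29 + 4·17 = 97; r = 97 − 97 = 0
x=19: ŷ = 29 + 4·19 = 105; r = 104.5 − 105 = -0.5
|r| > 0.25: x=1 (|r|=1), x=7 (|r|=1.5), x=19 (|r|=0.5) → 3

3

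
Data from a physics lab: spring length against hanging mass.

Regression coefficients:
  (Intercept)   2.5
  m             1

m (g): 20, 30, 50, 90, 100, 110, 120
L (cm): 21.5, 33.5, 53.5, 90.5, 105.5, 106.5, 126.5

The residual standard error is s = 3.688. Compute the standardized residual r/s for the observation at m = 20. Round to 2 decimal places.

-0.27

L̂ = 2.5 + 20 = 22.5
r = 21.5 − 22.5 = -1
r/s = -1 / 3.688 = -0.27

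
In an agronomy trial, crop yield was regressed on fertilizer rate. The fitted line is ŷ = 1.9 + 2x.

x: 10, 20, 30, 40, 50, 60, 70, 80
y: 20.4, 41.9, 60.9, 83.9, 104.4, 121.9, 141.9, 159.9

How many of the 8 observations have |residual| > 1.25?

4

x=10: ŷ = 1.9 + 2·10 = 21.9; r = 20.4 − 21.9 = -1.5
x=20: ŷ = 1.9 + 2·20 = 41.9; r = 41.9 − 41.9 = 0
x=30: ŷ = 1.9 + 2·30 = 61.9; r = 60.9 − 61.9 = -1
x=40: ŷ = 1.9 + 2·40 = 81.9; r = 83.9 − 81.9 = 2
x=50: ŷ = 1.9 + 2·50 = 101.9; r = 104.4 − 101.9 = 2.5
x=60: ŷ = 1.9 + 2·60 = 121.9; r = 121.9 − 121.9 = 0
x=70: ŷ = 1.9 + 2·70 = 141.9; r = 141.9 − 141.9 = 0
x=80: ŷ = 1.9 + 2·80 = 161.9; r = 159.9 − 161.9 = -2
|r| > 1.25: x=10 (|r|=1.5), x=40 (|r|=2), x=50 (|r|=2.5), x=80 (|r|=2) → 4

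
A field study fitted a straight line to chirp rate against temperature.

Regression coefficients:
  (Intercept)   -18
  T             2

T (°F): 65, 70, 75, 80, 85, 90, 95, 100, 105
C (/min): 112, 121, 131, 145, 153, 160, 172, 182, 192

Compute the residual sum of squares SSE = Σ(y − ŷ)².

SSE = 16

T=65: ŷ = -18 + 2·65 = 112; e = 112 − 112 = 0
T=70: ŷ = -18 + 2·70 = 122; e = 121 − 122 = -1
T=75: ŷ = -18 + 2·75 = 132; e = 131 − 132 = -1
T=80: ŷ = -18 + 2·80 = 142; e = 145 − 142 = 3
T=85: ŷ = -18 + 2·85 = 152; e = 153 − 152 = 1
T=90: ŷ = -18 + 2·90 = 162; e = 160 − 162 = -2
T=95: ŷ = -18 + 2·95 = 172; e = 172 − 172 = 0
T=100: ŷ = -18 + 2·100 = 182; e = 182 − 182 = 0
T=105: ŷ = -18 + 2·105 = 192; e = 192 − 192 = 0
SSE = 0 + 1 + 1 + 9 + 1 + 4 + 0 + 0 + 0 = 16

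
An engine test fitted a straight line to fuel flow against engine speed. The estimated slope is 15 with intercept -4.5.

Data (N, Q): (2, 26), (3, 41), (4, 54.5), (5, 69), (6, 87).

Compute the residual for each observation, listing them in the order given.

N=2: Q̂ = -4.5 + 15·2 = 25.5; r = 26 − 25.5 = 0.5
N=3: Q̂ = -4.5 + 15·3 = 40.5; r = 41 − 40.5 = 0.5
N=4: Q̂ = -4.5 + 15·4 = 55.5; r = 54.5 − 55.5 = -1
N=5: Q̂ = -4.5 + 15·5 = 70.5; r = 69 − 70.5 = -1.5
N=6: Q̂ = -4.5 + 15·6 = 85.5; r = 87 − 85.5 = 1.5

0.5, 0.5, -1, -1.5, 1.5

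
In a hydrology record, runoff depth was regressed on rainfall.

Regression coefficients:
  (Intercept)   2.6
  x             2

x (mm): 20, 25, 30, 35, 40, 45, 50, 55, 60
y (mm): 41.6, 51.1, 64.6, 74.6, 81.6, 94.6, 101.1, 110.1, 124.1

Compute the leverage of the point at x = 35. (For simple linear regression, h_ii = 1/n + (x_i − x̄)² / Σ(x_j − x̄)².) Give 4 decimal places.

x̄ = (20 + 25 + 30 + 35 + 40 + 45 + 50 + 55 + 60)/9 = 40
Σ(x − x̄)² = 400 + 225 + 100 + 25 + 0 + 25 + 100 + 225 + 400 = 1500
h = 1/9 + (-5)²/1500 = 0.111111 + 0.0166667 = 0.1278

h = 0.1278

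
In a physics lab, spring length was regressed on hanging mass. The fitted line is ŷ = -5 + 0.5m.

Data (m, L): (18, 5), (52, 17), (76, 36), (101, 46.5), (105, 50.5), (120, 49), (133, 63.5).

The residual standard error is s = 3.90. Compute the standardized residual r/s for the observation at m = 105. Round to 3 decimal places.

0.769

ŷ = -5 + 0.5·105 = 47.5
r = 50.5 − 47.5 = 3
r/s = 3 / 3.90 = 0.769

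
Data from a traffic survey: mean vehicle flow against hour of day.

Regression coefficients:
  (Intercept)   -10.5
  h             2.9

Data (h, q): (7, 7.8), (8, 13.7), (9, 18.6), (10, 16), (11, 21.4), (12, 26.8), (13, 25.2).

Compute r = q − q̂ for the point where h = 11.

q̂ = -10.5 + 2.9·11 = 21.4
r = 21.4 − 21.4 = 0

r = 0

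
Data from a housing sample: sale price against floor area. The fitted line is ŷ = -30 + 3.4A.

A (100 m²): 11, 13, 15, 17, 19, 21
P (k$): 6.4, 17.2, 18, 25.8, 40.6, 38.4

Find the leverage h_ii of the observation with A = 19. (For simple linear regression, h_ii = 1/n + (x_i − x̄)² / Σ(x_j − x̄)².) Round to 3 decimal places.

Ā = (11 + 13 + 15 + 17 + 19 + 21)/6 = 16
Σ(A − Ā)² = 25 + 9 + 1 + 1 + 9 + 25 = 70
h = 1/6 + (3)²/70 = 0.166667 + 0.128571 = 0.295

h = 0.295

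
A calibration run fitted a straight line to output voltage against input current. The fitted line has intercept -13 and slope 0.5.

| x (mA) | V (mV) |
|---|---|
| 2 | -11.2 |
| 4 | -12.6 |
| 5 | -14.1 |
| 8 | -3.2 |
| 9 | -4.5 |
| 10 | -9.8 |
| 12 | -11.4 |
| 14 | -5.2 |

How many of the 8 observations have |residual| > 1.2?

x=2: V̂ = -13 + 0.5·2 = -12; e = -11.2 − (-12) = 0.8
x=4: V̂ = -13 + 0.5·4 = -11; e = -12.6 − (-11) = -1.6
x=5: V̂ = -13 + 0.5·5 = -10.5; e = -14.1 − (-10.5) = -3.6
x=8: V̂ = -13 + 0.5·8 = -9; e = -3.2 − (-9) = 5.8
x=9: V̂ = -13 + 0.5·9 = -8.5; e = -4.5 − (-8.5) = 4
x=10: V̂ = -13 + 0.5·10 = -8; e = -9.8 − (-8) = -1.8
x=12: V̂ = -13 + 0.5·12 = -7; e = -11.4 − (-7) = -4.4
x=14: V̂ = -13 + 0.5·14 = -6; e = -5.2 − (-6) = 0.8
|e| > 1.2: x=4 (|e|=1.6), x=5 (|e|=3.6), x=8 (|e|=5.8), x=9 (|e|=4), x=10 (|e|=1.8), x=12 (|e|=4.4) → 6

6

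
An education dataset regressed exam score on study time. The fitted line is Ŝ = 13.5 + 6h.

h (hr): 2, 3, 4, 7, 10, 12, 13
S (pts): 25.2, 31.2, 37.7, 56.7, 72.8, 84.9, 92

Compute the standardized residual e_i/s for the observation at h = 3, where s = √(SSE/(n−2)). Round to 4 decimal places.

-0.4038

h=2: Ŝ = 13.5 + 6·2 = 25.5; e = 25.2 − 25.5 = -0.3
h=3: Ŝ = 13.5 + 6·3 = 31.5; e = 31.2 − 31.5 = -0.3
h=4: Ŝ = 13.5 + 6·4 = 37.5; e = 37.7 − 37.5 = 0.2
h=7: Ŝ = 13.5 + 6·7 = 55.5; e = 56.7 − 55.5 = 1.2
h=10: Ŝ = 13.5 + 6·10 = 73.5; e = 72.8 − 73.5 = -0.7
h=12: Ŝ = 13.5 + 6·12 = 85.5; e = 84.9 − 85.5 = -0.6
h=13: Ŝ = 13.5 + 6·13 = 91.5; e = 92 − 91.5 = 0.5
SSE = 0.09 + 0.09 + 0.04 + 1.44 + 0.49 + 0.36 + 0.25 = 2.76
s = √(2.76/5) = 0.742967
e/s = -0.3 / 0.742967 = -0.4038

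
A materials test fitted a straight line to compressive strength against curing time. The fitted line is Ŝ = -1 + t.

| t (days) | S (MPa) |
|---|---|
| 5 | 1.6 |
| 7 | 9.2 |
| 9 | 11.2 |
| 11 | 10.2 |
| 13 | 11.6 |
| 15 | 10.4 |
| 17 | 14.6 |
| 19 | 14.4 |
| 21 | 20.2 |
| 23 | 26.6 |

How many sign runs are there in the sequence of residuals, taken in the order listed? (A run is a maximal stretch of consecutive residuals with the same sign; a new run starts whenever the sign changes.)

4 runs

t=5: Ŝ = -1 + 5 = 4; e = 1.6 − 4 = -2.4
t=7: Ŝ = -1 + 7 = 6; e = 9.2 − 6 = 3.2
t=9: Ŝ = -1 + 9 = 8; e = 11.2 − 8 = 3.2
t=11: Ŝ = -1 + 11 = 10; e = 10.2 − 10 = 0.2
t=13: Ŝ = -1 + 13 = 12; e = 11.6 − 12 = -0.4
t=15: Ŝ = -1 + 15 = 14; e = 10.4 − 14 = -3.6
t=17: Ŝ = -1 + 17 = 16; e = 14.6 − 16 = -1.4
t=19: Ŝ = -1 + 19 = 18; e = 14.4 − 18 = -3.6
t=21: Ŝ = -1 + 21 = 20; e = 20.2 − 20 = 0.2
t=23: Ŝ = -1 + 23 = 22; e = 26.6 − 22 = 4.6
Signs: − + + + − − − − + +
Runs: −×1, +×3, −×4, +×2 → 4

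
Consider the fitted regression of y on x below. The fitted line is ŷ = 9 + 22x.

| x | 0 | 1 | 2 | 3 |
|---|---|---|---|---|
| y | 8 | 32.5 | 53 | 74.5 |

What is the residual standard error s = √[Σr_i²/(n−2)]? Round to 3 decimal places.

s = 1.323

x=0: ŷ = 9 + 22·0 = 9; r = 8 − 9 = -1
x=1: ŷ = 9 + 22·1 = 31; r = 32.5 − 31 = 1.5
x=2: ŷ = 9 + 22·2 = 53; r = 53 − 53 = 0
x=3: ŷ = 9 + 22·3 = 75; r = 74.5 − 75 = -0.5
SSE = 1 + 2.25 + 0 + 0.25 = 3.5
s = √(3.5/2) = √1.75 ≈ 1.323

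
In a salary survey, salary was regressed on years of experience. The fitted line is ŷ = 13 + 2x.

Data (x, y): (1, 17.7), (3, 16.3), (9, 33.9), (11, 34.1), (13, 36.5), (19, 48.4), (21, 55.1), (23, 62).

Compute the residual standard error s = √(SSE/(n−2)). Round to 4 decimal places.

s = 2.7635

x=1: ŷ = 13 + 2·1 = 15; e = 17.7 − 15 = 2.7
x=3: ŷ = 13 + 2·3 = 19; e = 16.3 − 19 = -2.7
x=9: ŷ = 13 + 2·9 = 31; e = 33.9 − 31 = 2.9
x=11: ŷ = 13 + 2·11 = 35; e = 34.1 − 35 = -0.9
x=13: ŷ = 13 + 2·13 = 39; e = 36.5 − 39 = -2.5
x=19: ŷ = 13 + 2·19 = 51; e = 48.4 − 51 = -2.6
x=21: ŷ = 13 + 2·21 = 55; e = 55.1 − 55 = 0.1
x=23: ŷ = 13 + 2·23 = 59; e = 62 − 59 = 3
SSE = 7.29 + 7.29 + 8.41 + 0.81 + 6.25 + 6.76 + 0.01 + 9 = 45.82
s = √(45.82/6) = √7.63667 ≈ 2.7635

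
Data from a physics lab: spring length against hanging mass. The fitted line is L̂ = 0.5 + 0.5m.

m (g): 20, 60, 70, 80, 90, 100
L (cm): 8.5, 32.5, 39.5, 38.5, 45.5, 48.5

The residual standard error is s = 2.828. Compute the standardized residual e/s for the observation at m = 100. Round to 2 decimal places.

-0.71

L̂ = 0.5 + 0.5·100 = 50.5
e = 48.5 − 50.5 = -2
e/s = -2 / 2.828 = -0.71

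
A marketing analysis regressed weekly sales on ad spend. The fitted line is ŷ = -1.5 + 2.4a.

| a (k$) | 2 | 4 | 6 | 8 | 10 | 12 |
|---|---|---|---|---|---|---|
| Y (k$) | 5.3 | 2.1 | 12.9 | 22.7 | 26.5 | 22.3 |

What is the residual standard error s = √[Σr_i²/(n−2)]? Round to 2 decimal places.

a=2: ŷ = -1.5 + 2.4·2 = 3.3; r = 5.3 − 3.3 = 2
a=4: ŷ = -1.5 + 2.4·4 = 8.1; r = 2.1 − 8.1 = -6
a=6: ŷ = -1.5 + 2.4·6 = 12.9; r = 12.9 − 12.9 = 0
a=8: ŷ = -1.5 + 2.4·8 = 17.7; r = 22.7 − 17.7 = 5
a=10: ŷ = -1.5 + 2.4·10 = 22.5; r = 26.5 − 22.5 = 4
a=12: ŷ = -1.5 + 2.4·12 = 27.3; r = 22.3 − 27.3 = -5
SSE = 4 + 36 + 0 + 25 + 16 + 25 = 106
s = √(106/4) = √26.5 ≈ 5.15

s = 5.15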